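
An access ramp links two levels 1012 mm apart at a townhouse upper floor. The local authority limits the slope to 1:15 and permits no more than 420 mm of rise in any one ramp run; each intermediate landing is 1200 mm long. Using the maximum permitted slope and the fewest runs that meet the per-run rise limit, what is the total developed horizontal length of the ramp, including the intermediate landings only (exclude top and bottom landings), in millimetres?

17580 mm

At most 420 each: 1012/420 = 2.41, giving 3 ramp runs. That means 2 intermediate landings.
Horizontal run for 1012 mm of rise at 1:15 is 1012 × 15 = 15180 mm.
Intermediate landings: 2 × 1200 = 2400 mm.
Developed length = 15180 + 2400 = 17580 mm.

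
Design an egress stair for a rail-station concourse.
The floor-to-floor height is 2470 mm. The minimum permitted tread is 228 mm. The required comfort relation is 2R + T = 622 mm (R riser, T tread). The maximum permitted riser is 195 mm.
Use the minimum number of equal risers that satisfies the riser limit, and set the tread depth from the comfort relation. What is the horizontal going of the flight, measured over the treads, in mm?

2904 mm

At most 195 each: 2470/195 = 12.67, giving 13 risers.
Riser R = 2470 / 13 = 190 mm, within the 195 mm limit.
Tread T = 622 − 2 × 190 = 242 mm (≥ 228 mm).
Treads = 13 − 1 = 12; going = 12 × 242 = 2904 mm.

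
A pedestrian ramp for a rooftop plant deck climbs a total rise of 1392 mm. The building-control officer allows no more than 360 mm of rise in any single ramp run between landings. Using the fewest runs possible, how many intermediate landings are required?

3 intermediate landings

At most 360 each: 1392/360 = 3.87, giving 4 ramp runs.
4 runs are separated by 3 intermediate landings.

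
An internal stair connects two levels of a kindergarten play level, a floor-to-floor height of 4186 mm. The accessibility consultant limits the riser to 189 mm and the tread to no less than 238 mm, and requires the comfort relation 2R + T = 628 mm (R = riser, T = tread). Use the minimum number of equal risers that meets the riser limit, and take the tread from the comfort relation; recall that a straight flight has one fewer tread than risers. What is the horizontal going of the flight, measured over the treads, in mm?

5808 mm

⌈4186/189⌉ = 23 risers.
Each riser is 4186/23 = 182 mm (≤ 189 mm).
T = 628 − 2·182 = 264 mm, which satisfies the 238 mm minimum.
Treads = 23 − 1 = 22; going = 22 × 264 = 5808 mm.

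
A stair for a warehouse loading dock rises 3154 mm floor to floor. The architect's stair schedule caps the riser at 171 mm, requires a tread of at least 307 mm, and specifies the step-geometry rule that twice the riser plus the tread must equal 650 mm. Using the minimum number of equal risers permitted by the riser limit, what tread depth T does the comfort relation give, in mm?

3154 / 171 = 18.44, so 19 risers are needed.
Each riser is 3154/19 = 166 mm (≤ 171 mm).
Tread T = 650 − 2 × 166 = 318 mm (≥ 307 mm).

318 mm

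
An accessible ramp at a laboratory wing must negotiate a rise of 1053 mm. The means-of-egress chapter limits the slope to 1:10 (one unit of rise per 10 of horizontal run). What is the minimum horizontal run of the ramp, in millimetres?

Run = rise × 10 = 1053 × 10 = 10530 mm.

10530 mm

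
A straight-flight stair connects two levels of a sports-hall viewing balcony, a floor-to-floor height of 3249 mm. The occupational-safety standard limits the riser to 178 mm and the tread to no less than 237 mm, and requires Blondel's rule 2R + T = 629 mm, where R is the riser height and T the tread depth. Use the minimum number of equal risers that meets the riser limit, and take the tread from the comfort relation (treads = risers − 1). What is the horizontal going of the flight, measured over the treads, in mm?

3249 / 178 = 18.253 → round up to 19 risers.
Riser R = 3249 / 19 = 171 mm, within the 178 mm limit.
Tread T = 629 − 2 × 171 = 287 mm (≥ 237 mm).
Treads = 19 − 1 = 18; going = 18 × 287 = 5166 mm.

5166 mm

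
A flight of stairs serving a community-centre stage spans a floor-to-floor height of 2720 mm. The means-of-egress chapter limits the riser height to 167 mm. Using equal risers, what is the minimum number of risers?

2720 / 167 = 16.287 → round up to 17 risers.

17 risers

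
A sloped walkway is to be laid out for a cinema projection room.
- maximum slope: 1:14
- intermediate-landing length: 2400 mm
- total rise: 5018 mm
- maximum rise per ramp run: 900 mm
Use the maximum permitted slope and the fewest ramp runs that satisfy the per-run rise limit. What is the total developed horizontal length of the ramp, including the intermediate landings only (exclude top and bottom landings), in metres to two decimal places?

82.25 m

At most 900 each: 5018/900 = 5.58, giving 6 ramp runs. That means 5 intermediate landings.
Horizontal run for 5018 mm of rise at 1:14 is 5018 × 14 = 70252 mm.
Intermediate landings: 5 × 2400 = 12000 mm.
Total developed length = 70252 + 12000 = 82252 mm.
= 82.25 m.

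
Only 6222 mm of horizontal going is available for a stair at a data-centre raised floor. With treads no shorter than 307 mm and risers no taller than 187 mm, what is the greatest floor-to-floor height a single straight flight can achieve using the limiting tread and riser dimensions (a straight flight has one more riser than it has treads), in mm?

Treads that fit: ⌊6222 / 307⌋ = 20.
Risers = treads + 1 = 21.
Maximum height = 21 × 187 = 3927 mm.

3927 mm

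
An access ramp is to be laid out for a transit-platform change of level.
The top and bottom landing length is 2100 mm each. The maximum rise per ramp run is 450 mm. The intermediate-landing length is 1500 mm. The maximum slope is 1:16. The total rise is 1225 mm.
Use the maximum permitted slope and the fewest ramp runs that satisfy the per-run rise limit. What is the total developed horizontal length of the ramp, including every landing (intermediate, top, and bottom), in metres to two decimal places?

26.80 m

1225 / 450 = 2.72, so 3 ramp runs are needed. That means 2 intermediate landings.
Ramp run (horizontal) at 1:16: 1225 × 16 = 19600 mm.
2 intermediate landings contribute 2 × 1500 = 3000 mm.
Top and bottom landings: 2 × 2100 = 4200 mm.
Total = 19600 + 3000 + 4200 = 26800 mm.
= 26.80 m.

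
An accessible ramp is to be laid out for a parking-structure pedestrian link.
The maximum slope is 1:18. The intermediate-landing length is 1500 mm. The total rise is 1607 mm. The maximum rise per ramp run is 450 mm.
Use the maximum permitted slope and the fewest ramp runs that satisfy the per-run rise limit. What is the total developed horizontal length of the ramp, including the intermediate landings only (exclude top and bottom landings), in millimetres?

33426 mm

⌈1607/450⌉ = 4 ramp runs. That means 3 intermediate landings.
Horizontal run for 1607 mm of rise at 1:18 is 1607 × 18 = 28926 mm.
3 intermediate landings contribute 3 × 1500 = 4500 mm.
Total developed length = 28926 + 4500 = 33426 mm.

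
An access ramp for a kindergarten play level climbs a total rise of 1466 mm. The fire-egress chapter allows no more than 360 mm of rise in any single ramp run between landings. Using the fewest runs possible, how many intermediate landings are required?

4 intermediate landings

⌈1466/360⌉ = 5 ramp runs.
5 runs are separated by 4 intermediate landings.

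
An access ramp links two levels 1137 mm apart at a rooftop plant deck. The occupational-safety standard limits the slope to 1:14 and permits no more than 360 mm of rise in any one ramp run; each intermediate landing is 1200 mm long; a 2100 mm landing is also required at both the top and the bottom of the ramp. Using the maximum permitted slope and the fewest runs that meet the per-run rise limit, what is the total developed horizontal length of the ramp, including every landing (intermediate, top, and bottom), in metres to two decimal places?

1137 / 360 = 3.16, so 4 ramp runs are needed. That means 3 intermediate landings.
Ramp run (horizontal) at 1:14: 1137 × 14 = 15918 mm.
Intermediate landings: 3 × 1200 = 3600 mm.
Top and bottom landings: 2 × 2100 = 4200 mm.
Total = 15918 + 3600 + 4200 = 23718 mm.
= 23.72 m.

23.72 m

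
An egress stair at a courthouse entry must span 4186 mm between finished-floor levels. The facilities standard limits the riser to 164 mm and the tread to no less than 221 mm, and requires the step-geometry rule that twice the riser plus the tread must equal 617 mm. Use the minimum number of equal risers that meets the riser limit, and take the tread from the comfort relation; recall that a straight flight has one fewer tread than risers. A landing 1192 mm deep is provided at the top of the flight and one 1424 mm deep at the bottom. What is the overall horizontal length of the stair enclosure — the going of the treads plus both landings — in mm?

4186 / 164 = 25.52, so 26 risers are needed.
Each riser is 4186/26 = 161 mm (≤ 164 mm).
From 2R + T = 617: T = 617 − 322 = 295 mm.
Going = (26 − 1) × 295 = 7375 mm.
Enclosure = 7375 + 1192 + 1424 = 9991 mm.

9991 mm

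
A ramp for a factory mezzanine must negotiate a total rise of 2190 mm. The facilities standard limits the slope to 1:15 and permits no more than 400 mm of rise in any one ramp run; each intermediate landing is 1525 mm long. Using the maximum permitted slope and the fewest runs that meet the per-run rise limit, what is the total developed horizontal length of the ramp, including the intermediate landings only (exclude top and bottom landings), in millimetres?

At most 400 each: 2190/400 = 5.47, giving 6 ramp runs. That means 5 intermediate landings.
Ramp run (horizontal) at 1:15: 2190 × 15 = 32850 mm.
Intermediate landings: 5 × 1525 = 7625 mm.
Total developed length = 32850 + 7625 = 40475 mm.

40475 mm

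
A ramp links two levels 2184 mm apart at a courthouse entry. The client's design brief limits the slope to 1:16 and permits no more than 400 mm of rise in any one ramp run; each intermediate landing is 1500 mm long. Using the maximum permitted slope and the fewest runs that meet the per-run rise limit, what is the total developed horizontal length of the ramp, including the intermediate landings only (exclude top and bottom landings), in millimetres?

42444 mm

2184 / 400 = 5.460 → round up to 6 ramp runs. That means 5 intermediate landings.
Ramp run (horizontal) at 1:16: 2184 × 16 = 34944 mm.
Intermediate landings: 5 × 1500 = 7500 mm.
Developed length = 34944 + 7500 = 42444 mm.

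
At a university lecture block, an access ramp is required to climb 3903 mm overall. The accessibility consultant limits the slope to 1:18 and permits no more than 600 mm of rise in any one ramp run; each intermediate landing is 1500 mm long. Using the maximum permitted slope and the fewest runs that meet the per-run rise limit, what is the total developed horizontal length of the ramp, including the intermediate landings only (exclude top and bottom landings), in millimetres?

⌈3903/600⌉ = 7 ramp runs. That means 6 intermediate landings.
Horizontal run for 3903 mm of rise at 1:18 is 3903 × 18 = 70254 mm.
6 intermediate landings contribute 6 × 1500 = 9000 mm.
Total developed length = 70254 + 9000 = 79254 mm.

79254 mm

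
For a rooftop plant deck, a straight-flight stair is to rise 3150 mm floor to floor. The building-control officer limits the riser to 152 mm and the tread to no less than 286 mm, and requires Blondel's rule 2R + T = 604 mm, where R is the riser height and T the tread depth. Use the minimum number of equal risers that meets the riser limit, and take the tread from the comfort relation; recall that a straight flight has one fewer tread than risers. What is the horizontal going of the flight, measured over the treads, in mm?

3150 / 152 = 20.724 → round up to 21 risers.
R = 3150 ÷ 21 = 150 mm.
From 2R + T = 604: T = 604 − 300 = 304 mm.
21 risers give 20 treads; going = 20 × 304 = 6080 mm.

6080 mm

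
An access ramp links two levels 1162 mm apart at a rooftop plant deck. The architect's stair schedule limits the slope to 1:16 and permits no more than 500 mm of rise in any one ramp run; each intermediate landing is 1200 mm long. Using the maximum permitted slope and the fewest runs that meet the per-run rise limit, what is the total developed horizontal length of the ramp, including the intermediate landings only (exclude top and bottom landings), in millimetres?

1162 / 500 = 2.324 → round up to 3 ramp runs. That means 2 intermediate landings.
Ramp run (horizontal) at 1:16: 1162 × 16 = 18592 mm.
2 intermediate landings contribute 2 × 1200 = 2400 mm.
Total developed length = 18592 + 2400 = 20992 mm.

20992 mm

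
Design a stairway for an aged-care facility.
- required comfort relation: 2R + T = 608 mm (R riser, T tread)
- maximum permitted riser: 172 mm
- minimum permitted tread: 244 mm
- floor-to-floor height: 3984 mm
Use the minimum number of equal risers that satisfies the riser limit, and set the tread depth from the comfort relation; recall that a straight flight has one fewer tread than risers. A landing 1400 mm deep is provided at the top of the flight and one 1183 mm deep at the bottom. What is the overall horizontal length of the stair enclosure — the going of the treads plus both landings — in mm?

3984 / 172 = 23.16, so 24 risers are needed.
Each riser is 3984/24 = 166 mm (≤ 172 mm).
Tread T = 608 − 2 × 166 = 276 mm (≥ 244 mm).
24 risers give 23 treads; going = 23 × 276 = 6348 mm.
Enclosure = 6348 + 1400 + 1183 = 8931 mm.

8931 mm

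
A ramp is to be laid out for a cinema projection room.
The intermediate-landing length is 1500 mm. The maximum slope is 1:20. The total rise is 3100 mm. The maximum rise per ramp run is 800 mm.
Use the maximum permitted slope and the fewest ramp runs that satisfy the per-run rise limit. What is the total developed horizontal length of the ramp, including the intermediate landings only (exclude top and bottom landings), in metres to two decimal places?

66.50 m

3100 / 800 = 3.875 → round up to 4 ramp runs. That means 3 intermediate landings.
Ramp run (horizontal) at 1:20: 3100 × 20 = 62000 mm.
3 intermediate landings contribute 3 × 1500 = 4500 mm.
Developed length = 62000 + 4500 = 66500 mm.
= 66.50 m.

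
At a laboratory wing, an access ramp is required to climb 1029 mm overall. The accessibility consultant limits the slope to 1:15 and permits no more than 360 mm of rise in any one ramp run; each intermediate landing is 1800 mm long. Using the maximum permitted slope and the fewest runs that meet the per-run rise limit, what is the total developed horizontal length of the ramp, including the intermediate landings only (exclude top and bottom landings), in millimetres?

1029 / 360 = 2.858 → round up to 3 ramp runs. That means 2 intermediate landings.
Ramp run (horizontal) at 1:15: 1029 × 15 = 15435 mm.
2 intermediate landings contribute 2 × 1800 = 3600 mm.
Developed length = 15435 + 3600 = 19035 mm.

19035 mm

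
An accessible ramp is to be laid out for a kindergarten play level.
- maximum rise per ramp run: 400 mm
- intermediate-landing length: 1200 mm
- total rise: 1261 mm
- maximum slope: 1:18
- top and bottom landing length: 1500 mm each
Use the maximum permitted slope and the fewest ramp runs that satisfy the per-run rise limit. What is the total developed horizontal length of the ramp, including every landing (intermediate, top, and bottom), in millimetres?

29298 mm

⌈1261/400⌉ = 4 ramp runs. That means 3 intermediate landings.
Horizontal run for 1261 mm of rise at 1:18 is 1261 × 18 = 22698 mm.
Intermediate landings: 3 × 1200 = 3600 mm.
Top and bottom landings: 2 × 1500 = 3000 mm.
Total = 22698 + 3600 + 3000 = 29298 mm.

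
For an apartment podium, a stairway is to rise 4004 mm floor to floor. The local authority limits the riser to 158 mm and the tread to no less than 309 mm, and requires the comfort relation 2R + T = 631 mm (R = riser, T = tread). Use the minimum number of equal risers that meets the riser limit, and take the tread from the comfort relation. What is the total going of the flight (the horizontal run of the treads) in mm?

8075 mm

4004 / 158 = 25.34, so 26 risers are needed.
Riser R = 4004 / 26 = 154 mm, within the 158 mm limit.
Tread T = 631 − 2 × 154 = 323 mm (≥ 309 mm).
Treads = 26 − 1 = 25; going = 25 × 323 = 8075 mm.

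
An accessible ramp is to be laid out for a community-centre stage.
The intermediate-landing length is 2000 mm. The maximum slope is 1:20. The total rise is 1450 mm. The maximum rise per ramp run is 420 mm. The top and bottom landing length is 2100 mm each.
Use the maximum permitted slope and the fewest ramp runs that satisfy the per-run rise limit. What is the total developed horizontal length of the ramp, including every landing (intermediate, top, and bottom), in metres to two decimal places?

1450 / 420 = 3.452 → round up to 4 ramp runs. That means 3 intermediate landings.
Ramp run (horizontal) at 1:20: 1450 × 20 = 29000 mm.
3 intermediate landings contribute 3 × 2000 = 6000 mm.
Top and bottom landings: 2 × 2100 = 4200 mm.
Total = 29000 + 6000 + 4200 = 39200 mm.
= 39.20 m.

39.20 m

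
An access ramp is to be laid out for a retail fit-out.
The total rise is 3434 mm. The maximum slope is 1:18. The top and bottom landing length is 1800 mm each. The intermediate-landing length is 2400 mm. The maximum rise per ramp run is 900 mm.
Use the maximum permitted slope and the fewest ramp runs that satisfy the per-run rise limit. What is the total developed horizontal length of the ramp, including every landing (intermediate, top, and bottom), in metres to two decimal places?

3434 / 900 = 3.816 → round up to 4 ramp runs. That means 3 intermediate landings.
Horizontal run for 3434 mm of rise at 1:18 is 3434 × 18 = 61812 mm.
3 intermediate landings contribute 3 × 2400 = 7200 mm.
Top and bottom landings: 2 × 1800 = 3600 mm.
Total = 61812 + 7200 + 3600 = 72612 mm.
= 72.61 m.

72.61 m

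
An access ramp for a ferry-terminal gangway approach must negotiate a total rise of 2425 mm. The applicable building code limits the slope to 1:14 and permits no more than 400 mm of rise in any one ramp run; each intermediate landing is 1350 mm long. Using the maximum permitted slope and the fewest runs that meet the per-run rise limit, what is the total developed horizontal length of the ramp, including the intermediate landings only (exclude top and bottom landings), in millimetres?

42050 mm

At most 400 each: 2425/400 = 6.06, giving 7 ramp runs. That means 6 intermediate landings.
Ramp run (horizontal) at 1:14: 2425 × 14 = 33950 mm.
Intermediate landings: 6 × 1350 = 8100 mm.
Developed length = 33950 + 8100 = 42050 mm.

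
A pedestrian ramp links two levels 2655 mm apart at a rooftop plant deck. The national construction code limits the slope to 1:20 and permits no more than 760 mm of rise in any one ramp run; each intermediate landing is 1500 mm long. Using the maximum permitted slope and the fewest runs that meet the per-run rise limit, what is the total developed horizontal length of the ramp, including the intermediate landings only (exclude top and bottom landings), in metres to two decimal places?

2655 / 760 = 3.493 → round up to 4 ramp runs. That means 3 intermediate landings.
Horizontal run for 2655 mm of rise at 1:20 is 2655 × 20 = 53100 mm.
3 intermediate landings contribute 3 × 1500 = 4500 mm.
Total developed length = 53100 + 4500 = 57600 mm.
= 57.60 m.

57.60 m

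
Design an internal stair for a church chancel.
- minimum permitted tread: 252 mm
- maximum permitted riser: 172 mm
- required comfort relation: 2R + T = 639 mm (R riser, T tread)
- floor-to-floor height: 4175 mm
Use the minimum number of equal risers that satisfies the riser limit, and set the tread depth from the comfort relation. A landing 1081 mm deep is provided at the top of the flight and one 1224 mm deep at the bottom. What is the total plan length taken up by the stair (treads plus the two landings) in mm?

4175 / 172 = 24.27, so 25 risers are needed.
Riser R = 4175 / 25 = 167 mm, within the 172 mm limit.
T = 639 − 2·167 = 305 mm, which satisfies the 252 mm minimum.
25 risers give 24 treads; going = 24 × 305 = 7320 mm.
Add landings: 7320 + 1081 + 1224 = 9625 mm.

9625 mm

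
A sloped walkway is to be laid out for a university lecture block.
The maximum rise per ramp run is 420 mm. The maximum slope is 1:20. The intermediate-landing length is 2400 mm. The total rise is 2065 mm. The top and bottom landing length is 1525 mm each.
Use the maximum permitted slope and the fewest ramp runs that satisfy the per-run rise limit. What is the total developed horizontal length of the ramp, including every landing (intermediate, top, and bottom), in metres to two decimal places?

2065 / 420 = 4.92, so 5 ramp runs are needed. That means 4 intermediate landings.
Horizontal run for 2065 mm of rise at 1:20 is 2065 × 20 = 41300 mm.
4 intermediate landings contribute 4 × 2400 = 9600 mm.
Top and bottom landings: 2 × 1525 = 3050 mm.
Total = 41300 + 9600 + 3050 = 53950 mm.
= 53.95 m.

53.95 m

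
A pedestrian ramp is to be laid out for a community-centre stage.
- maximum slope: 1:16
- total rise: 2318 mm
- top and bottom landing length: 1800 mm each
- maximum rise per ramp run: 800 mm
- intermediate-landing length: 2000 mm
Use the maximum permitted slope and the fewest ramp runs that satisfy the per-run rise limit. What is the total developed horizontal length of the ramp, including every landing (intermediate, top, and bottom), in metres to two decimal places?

At most 800 each: 2318/800 = 2.90, giving 3 ramp runs. That means 2 intermediate landings.
Horizontal run for 2318 mm of rise at 1:16 is 2318 × 16 = 37088 mm.
Intermediate landings: 2 × 2000 = 4000 mm.
Top and bottom landings: 2 × 1800 = 3600 mm.
Total = 37088 + 4000 + 3600 = 44688 mm.
= 44.69 m.

44.69 m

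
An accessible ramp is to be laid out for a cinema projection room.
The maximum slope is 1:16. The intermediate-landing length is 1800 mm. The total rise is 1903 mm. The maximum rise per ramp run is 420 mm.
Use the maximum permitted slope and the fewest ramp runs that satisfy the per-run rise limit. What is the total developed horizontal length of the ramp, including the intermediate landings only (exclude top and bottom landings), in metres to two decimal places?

1903 / 420 = 4.53, so 5 ramp runs are needed. That means 4 intermediate landings.
Horizontal run for 1903 mm of rise at 1:16 is 1903 × 16 = 30448 mm.
4 intermediate landings contribute 4 × 1800 = 7200 mm.
Total developed length = 30448 + 7200 = 37648 mm.
= 37.65 m.

37.65 m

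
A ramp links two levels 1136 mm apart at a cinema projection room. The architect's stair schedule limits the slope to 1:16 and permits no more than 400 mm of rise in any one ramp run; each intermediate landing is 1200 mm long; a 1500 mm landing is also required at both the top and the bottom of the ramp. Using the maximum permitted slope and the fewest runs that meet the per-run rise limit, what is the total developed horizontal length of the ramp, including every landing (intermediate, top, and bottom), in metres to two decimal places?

23.58 m

At most 400 each: 1136/400 = 2.84, giving 3 ramp runs. That means 2 intermediate landings.
Horizontal run for 1136 mm of rise at 1:16 is 1136 × 16 = 18176 mm.
Intermediate landings: 2 × 1200 = 2400 mm.
Top and bottom landings: 2 × 1500 = 3000 mm.
Total = 18176 + 2400 + 3000 = 23576 mm.
= 23.58 m.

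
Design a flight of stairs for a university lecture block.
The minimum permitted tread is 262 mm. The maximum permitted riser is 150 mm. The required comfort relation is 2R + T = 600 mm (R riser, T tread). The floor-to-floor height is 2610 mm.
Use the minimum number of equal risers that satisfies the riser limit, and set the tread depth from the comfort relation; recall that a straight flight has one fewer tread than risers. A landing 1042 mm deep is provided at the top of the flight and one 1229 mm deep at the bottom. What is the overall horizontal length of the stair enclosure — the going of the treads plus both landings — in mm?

⌈2610/150⌉ = 18 risers.
Each riser is 2610/18 = 145 mm (≤ 150 mm).
From 2R + T = 600: T = 600 − 290 = 310 mm.
Going = (18 − 1) × 310 = 5270 mm.
Enclosure = 5270 + 1042 + 1229 = 7541 mm.

7541 mm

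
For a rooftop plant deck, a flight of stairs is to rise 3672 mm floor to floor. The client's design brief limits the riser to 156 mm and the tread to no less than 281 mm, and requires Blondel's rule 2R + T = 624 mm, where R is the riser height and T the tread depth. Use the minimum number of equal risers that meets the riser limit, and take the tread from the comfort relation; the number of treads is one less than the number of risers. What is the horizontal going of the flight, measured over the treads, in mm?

7314 mm

3672 / 156 = 23.54, so 24 risers are needed.
Riser R = 3672 / 24 = 153 mm, within the 156 mm limit.
T = 624 − 2·153 = 318 mm, which satisfies the 281 mm minimum.
Treads = 24 − 1 = 23; going = 23 × 318 = 7314 mm.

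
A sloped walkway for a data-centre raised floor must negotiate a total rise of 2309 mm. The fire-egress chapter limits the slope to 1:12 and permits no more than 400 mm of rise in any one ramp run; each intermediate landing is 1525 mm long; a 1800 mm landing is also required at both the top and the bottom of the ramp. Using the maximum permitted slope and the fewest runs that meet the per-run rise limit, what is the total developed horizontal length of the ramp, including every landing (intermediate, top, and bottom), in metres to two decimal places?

38.93 m

2309 / 400 = 5.772 → round up to 6 ramp runs. That means 5 intermediate landings.
Ramp run (horizontal) at 1:12: 2309 × 12 = 27708 mm.
5 intermediate landings contribute 5 × 1525 = 7625 mm.
Top and bottom landings: 2 × 1800 = 3600 mm.
Total = 27708 + 7625 + 3600 = 38933 mm.
= 38.93 m.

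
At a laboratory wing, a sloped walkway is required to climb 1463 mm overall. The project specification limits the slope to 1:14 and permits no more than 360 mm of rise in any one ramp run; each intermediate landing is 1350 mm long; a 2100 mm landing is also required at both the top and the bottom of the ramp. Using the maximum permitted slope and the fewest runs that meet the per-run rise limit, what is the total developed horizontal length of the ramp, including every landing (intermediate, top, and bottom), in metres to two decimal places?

30.08 m

1463 / 360 = 4.06, so 5 ramp runs are needed. That means 4 intermediate landings.
Ramp run (horizontal) at 1:14: 1463 × 14 = 20482 mm.
4 intermediate landings contribute 4 × 1350 = 5400 mm.
Top and bottom landings: 2 × 2100 = 4200 mm.
Total = 20482 + 5400 + 4200 = 30082 mm.
= 30.08 m.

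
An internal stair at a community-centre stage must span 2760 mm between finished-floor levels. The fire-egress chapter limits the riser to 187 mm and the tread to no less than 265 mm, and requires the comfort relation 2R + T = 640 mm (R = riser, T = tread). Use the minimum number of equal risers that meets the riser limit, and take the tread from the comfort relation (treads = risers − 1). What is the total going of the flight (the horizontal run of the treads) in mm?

2760 / 187 = 14.759 → round up to 15 risers.
Riser R = 2760 / 15 = 184 mm, within the 187 mm limit.
T = 640 − 2·184 = 272 mm, which satisfies the 265 mm minimum.
15 risers give 14 treads; going = 14 × 272 = 3808 mm.

3808 mm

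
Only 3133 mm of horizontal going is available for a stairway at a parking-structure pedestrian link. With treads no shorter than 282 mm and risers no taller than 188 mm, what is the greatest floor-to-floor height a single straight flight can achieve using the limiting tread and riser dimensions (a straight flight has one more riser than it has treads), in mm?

Treads that fit: ⌊3133 / 282⌋ = 11.
Risers = treads + 1 = 12.
Maximum height = 12 × 188 = 2256 mm.

2256 mm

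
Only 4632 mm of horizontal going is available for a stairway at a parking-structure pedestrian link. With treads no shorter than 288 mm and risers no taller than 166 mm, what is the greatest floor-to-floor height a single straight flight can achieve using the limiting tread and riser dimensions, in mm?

2822 mm

4632 / 288 = 16.08, so 16 treads fit.
Risers = treads + 1 = 17.
Maximum height = 17 × 166 = 2822 mm.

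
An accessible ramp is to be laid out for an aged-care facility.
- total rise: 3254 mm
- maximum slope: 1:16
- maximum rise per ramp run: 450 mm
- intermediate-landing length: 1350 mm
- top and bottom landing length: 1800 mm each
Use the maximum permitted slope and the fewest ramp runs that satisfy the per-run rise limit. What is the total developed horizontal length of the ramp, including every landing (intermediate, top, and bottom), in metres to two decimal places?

65.11 m

⌈3254/450⌉ = 8 ramp runs. That means 7 intermediate landings.
Ramp run (horizontal) at 1:16: 3254 × 16 = 52064 mm.
7 intermediate landings contribute 7 × 1350 = 9450 mm.
Top and bottom landings: 2 × 1800 = 3600 mm.
Total = 52064 + 9450 + 3600 = 65114 mm.
= 65.11 m.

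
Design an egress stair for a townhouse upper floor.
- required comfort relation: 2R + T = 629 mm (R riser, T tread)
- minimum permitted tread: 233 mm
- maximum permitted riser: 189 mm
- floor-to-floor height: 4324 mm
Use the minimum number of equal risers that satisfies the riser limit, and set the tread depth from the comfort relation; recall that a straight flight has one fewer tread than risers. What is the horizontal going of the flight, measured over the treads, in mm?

4324 / 189 = 22.88, so 23 risers are needed.
Riser R = 4324 / 23 = 188 mm, within the 189 mm limit.
T = 629 − 2·188 = 253 mm, which satisfies the 233 mm minimum.
Treads = 23 − 1 = 22; going = 22 × 253 = 5566 mm.

5566 mm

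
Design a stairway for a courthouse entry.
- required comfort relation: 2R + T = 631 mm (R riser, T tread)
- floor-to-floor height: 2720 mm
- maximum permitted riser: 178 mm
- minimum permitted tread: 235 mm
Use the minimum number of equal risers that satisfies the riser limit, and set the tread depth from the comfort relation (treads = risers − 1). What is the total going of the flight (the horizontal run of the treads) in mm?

4365 mm

⌈2720/178⌉ = 16 risers.
Each riser is 2720/16 = 170 mm (≤ 178 mm).
T = 631 − 2·170 = 291 mm, which satisfies the 235 mm minimum.
16 risers give 15 treads; going = 15 × 291 = 4365 mm.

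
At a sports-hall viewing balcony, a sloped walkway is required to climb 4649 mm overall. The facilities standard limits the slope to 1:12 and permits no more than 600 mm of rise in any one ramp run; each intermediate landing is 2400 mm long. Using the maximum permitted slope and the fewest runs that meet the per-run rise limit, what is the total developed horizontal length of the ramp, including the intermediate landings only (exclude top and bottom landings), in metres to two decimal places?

72.59 m

At most 600 each: 4649/600 = 7.75, giving 8 ramp runs. That means 7 intermediate landings.
Ramp run (horizontal) at 1:12: 4649 × 12 = 55788 mm.
Intermediate landings: 7 × 2400 = 16800 mm.
Total developed length = 55788 + 16800 = 72588 mm.
= 72.59 m.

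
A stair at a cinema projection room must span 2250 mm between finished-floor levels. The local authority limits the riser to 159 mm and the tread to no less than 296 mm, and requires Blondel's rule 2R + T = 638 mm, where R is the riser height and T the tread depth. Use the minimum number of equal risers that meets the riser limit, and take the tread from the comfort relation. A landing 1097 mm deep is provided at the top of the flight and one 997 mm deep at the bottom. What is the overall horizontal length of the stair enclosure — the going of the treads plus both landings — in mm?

6826 mm

At most 159 each: 2250/159 = 14.15, giving 15 risers.
R = 2250 ÷ 15 = 150 mm.
T = 638 − 2·150 = 338 mm, which satisfies the 296 mm minimum.
Treads = 15 − 1 = 14; going = 14 × 338 = 4732 mm.
Enclosure = 4732 + 1097 + 997 = 6826 mm.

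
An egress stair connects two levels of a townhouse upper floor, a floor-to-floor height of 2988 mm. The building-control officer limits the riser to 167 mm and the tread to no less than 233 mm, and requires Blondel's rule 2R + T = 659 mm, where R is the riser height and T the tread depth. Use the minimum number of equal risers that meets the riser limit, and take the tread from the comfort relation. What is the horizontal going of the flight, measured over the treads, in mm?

5559 mm

At most 167 each: 2988/167 = 17.89, giving 18 risers.
Each riser is 2988/18 = 166 mm (≤ 167 mm).
T = 659 − 2·166 = 327 mm, which satisfies the 233 mm minimum.
Treads = 18 − 1 = 17; going = 17 × 327 = 5559 mm.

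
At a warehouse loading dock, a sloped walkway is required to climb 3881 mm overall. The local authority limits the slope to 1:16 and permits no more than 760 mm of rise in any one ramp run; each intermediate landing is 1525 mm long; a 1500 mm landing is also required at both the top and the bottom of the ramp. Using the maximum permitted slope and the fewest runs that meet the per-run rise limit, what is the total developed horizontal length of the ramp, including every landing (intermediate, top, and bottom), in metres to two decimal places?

⌈3881/760⌉ = 6 ramp runs. That means 5 intermediate landings.
Ramp run (horizontal) at 1:16: 3881 × 16 = 62096 mm.
5 intermediate landings contribute 5 × 1525 = 7625 mm.
Top and bottom landings: 2 × 1500 = 3000 mm.
Total = 62096 + 7625 + 3000 = 72721 mm.
= 72.72 m.

72.72 m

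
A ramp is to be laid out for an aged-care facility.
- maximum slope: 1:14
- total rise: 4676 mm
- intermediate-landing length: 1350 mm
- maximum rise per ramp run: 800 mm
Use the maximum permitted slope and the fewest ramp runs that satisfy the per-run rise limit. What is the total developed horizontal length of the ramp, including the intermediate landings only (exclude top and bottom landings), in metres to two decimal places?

4676 / 800 = 5.84, so 6 ramp runs are needed. That means 5 intermediate landings.
Horizontal run for 4676 mm of rise at 1:14 is 4676 × 14 = 65464 mm.
Intermediate landings: 5 × 1350 = 6750 mm.
Developed length = 65464 + 6750 = 72214 mm.
= 72.21 m.

72.21 m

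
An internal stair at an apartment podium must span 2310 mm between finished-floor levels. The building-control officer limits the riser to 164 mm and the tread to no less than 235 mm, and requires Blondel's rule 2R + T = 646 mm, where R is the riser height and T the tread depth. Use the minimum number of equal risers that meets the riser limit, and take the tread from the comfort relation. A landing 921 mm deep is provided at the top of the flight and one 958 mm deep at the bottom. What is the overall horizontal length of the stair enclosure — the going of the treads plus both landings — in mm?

2310 / 164 = 14.09, so 15 risers are needed.
Riser R = 2310 / 15 = 154 mm, within the 164 mm limit.
From 2R + T = 646: T = 646 − 308 = 338 mm.
Going = (15 − 1) × 338 = 4732 mm.
Add landings: 4732 + 921 + 958 = 6611 mm.

6611 mm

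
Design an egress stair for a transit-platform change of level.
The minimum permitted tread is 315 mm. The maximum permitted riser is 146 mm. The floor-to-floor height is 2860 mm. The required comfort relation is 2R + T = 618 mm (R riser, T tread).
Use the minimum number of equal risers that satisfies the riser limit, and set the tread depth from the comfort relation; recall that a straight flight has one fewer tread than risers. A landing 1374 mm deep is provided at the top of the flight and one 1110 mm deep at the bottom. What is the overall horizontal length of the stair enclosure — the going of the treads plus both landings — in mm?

8792 mm

⌈2860/146⌉ = 20 risers.
Riser R = 2860 / 20 = 143 mm, within the 146 mm limit.
From 2R + T = 618: T = 618 − 286 = 332 mm.
20 risers give 19 treads; going = 19 × 332 = 6308 mm.
Add landings: 6308 + 1374 + 1110 = 8792 mm.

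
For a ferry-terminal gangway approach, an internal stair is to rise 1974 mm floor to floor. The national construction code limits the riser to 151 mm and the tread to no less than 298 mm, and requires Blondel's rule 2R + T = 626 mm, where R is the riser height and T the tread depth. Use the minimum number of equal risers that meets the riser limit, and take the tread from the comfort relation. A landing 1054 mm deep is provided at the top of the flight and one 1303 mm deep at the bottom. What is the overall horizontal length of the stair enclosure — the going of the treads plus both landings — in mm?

1974 / 151 = 13.07, so 14 risers are needed.
Each riser is 1974/14 = 141 mm (≤ 151 mm).
Tread T = 626 − 2 × 141 = 344 mm (≥ 298 mm).
Treads = 14 − 1 = 13; going = 13 × 344 = 4472 mm.
Enclosure = 4472 + 1054 + 1303 = 6829 mm.

6829 mm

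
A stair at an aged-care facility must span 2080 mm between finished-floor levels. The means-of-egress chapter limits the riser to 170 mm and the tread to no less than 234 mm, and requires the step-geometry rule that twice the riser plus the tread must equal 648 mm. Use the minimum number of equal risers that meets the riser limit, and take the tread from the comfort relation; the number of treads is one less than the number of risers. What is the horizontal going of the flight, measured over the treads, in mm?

2080 / 170 = 12.235 → round up to 13 risers.
R = 2080 ÷ 13 = 160 mm.
From 2R + T = 648: T = 648 − 320 = 328 mm.
Going = (13 − 1) × 328 = 3936 mm.

3936 mm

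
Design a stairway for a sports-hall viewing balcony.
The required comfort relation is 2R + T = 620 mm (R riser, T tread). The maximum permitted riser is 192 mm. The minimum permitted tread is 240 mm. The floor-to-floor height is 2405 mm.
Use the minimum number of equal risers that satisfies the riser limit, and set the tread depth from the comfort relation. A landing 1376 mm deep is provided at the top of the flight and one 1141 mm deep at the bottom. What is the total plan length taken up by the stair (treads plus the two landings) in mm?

5517 mm

At most 192 each: 2405/192 = 12.53, giving 13 risers.
Each riser is 2405/13 = 185 mm (≤ 192 mm).
Tread T = 620 − 2 × 185 = 250 mm (≥ 240 mm).
Treads = 13 − 1 = 12; going = 12 × 250 = 3000 mm.
Add landings: 3000 + 1376 + 1141 = 5517 mm.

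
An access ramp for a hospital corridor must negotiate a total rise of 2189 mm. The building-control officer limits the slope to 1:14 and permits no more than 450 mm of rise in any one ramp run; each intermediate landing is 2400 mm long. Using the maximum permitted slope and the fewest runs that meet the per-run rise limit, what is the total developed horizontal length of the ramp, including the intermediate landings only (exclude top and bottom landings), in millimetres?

At most 450 each: 2189/450 = 4.86, giving 5 ramp runs. That means 4 intermediate landings.
Horizontal run for 2189 mm of rise at 1:14 is 2189 × 14 = 30646 mm.
Intermediate landings: 4 × 2400 = 9600 mm.
Total developed length = 30646 + 9600 = 40246 mm.

40246 mm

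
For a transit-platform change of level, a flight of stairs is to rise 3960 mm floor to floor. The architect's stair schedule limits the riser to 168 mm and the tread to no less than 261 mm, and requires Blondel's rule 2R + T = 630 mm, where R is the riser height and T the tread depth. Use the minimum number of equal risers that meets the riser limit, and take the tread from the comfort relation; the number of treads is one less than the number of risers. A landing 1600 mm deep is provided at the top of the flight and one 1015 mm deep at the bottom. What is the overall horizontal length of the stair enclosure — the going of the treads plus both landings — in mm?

At most 168 each: 3960/168 = 23.57, giving 24 risers.
Each riser is 3960/24 = 165 mm (≤ 168 mm).
Tread T = 630 − 2 × 165 = 300 mm (≥ 261 mm).
Going = (24 − 1) × 300 = 6900 mm.
Enclosure = 6900 + 1600 + 1015 = 9515 mm.

9515 mm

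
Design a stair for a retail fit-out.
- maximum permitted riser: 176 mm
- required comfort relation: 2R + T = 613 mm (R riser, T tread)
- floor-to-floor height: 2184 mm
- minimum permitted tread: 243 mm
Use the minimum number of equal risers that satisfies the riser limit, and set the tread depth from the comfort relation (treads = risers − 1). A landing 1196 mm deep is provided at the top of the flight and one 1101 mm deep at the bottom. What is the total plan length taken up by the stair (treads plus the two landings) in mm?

2184 / 176 = 12.41, so 13 risers are needed.
R = 2184 ÷ 13 = 168 mm.
Tread T = 613 − 2 × 168 = 277 mm (≥ 243 mm).
Treads = 13 − 1 = 12; going = 12 × 277 = 3324 mm.
Enclosure = 3324 + 1196 + 1101 = 5621 mm.

5621 mm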